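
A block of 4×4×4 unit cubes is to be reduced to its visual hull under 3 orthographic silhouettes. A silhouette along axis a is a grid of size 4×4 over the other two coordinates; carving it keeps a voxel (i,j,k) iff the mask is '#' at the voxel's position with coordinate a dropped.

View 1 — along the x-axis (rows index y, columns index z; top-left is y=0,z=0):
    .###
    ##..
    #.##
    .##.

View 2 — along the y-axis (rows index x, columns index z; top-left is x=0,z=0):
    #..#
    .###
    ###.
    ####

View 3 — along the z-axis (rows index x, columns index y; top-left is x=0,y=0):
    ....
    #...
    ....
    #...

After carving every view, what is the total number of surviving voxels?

initial block: 4^3 = 64
  1. axis=0 (YZ plane), |mask|=10  ⇒  voxels=40
  2. axis=1 (XZ plane), |mask|=12  ⇒  voxels=30
  3. axis=2 (XY plane), |mask|=2  ⇒  voxels=6

voxel count = 6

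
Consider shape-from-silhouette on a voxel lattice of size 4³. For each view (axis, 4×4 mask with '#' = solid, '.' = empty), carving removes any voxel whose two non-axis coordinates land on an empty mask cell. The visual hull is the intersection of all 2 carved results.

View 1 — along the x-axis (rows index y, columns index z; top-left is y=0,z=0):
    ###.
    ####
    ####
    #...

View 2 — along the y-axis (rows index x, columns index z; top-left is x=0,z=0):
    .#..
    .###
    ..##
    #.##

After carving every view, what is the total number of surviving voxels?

initial block: 4^3 = 64
carve view 1 (along x, YZ-mask fill 12/16): 48 voxels remain
carve view 2 (along y, XZ-mask fill 9/16): 25 voxels remain

voxel count = 25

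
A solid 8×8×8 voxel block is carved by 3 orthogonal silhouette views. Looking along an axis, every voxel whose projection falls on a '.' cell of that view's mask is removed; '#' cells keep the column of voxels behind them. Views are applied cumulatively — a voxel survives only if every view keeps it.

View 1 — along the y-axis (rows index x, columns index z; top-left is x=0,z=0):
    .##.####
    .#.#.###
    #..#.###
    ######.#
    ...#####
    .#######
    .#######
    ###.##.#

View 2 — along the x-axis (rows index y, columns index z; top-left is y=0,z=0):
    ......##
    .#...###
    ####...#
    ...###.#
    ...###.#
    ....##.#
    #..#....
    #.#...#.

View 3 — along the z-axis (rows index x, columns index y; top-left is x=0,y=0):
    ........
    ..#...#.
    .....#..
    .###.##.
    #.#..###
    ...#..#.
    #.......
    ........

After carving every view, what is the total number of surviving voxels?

start: 8×8×8 = 512 voxels
after view 1 [y-axis, 48 of 64 cells solid] → remaining = 384
after view 2 [x-axis, 27 of 64 cells solid] → remaining = 171
after view 3 [z-axis, 16 of 64 cells solid] → remaining = 39

remaining voxels: 39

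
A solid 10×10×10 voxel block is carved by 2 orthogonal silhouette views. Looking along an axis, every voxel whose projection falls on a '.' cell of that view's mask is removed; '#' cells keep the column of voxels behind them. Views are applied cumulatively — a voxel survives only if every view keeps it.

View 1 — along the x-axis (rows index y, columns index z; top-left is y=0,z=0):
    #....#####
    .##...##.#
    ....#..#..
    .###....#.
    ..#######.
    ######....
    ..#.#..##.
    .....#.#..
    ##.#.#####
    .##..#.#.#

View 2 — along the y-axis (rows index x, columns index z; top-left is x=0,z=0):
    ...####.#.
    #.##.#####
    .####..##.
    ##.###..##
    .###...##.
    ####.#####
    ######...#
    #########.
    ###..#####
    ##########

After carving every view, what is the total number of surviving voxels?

voxel count = 366

before carving: 1000 voxels (10×10×10)
V1 x: intersect with YZ mask (49 set) -- 490 left
V2 y: intersect with XZ mask (74 set) -- 366 left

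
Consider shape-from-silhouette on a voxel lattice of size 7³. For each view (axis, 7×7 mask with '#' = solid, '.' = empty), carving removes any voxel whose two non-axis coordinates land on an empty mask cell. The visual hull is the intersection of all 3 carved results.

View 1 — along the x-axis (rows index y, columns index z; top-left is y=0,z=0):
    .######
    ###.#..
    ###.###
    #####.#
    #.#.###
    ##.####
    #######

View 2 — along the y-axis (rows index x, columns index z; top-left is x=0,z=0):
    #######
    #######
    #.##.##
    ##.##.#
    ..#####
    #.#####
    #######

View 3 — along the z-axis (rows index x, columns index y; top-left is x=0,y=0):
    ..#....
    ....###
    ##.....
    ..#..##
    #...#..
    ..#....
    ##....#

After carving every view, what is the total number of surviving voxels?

full grid |V| = 343
after view 1 [x-axis, 40 of 49 cells solid] → remaining = 280
after view 2 [y-axis, 42 of 49 cells solid] → remaining = 238
after view 3 [z-axis, 15 of 49 cells solid] → remaining = 75

voxel count = 75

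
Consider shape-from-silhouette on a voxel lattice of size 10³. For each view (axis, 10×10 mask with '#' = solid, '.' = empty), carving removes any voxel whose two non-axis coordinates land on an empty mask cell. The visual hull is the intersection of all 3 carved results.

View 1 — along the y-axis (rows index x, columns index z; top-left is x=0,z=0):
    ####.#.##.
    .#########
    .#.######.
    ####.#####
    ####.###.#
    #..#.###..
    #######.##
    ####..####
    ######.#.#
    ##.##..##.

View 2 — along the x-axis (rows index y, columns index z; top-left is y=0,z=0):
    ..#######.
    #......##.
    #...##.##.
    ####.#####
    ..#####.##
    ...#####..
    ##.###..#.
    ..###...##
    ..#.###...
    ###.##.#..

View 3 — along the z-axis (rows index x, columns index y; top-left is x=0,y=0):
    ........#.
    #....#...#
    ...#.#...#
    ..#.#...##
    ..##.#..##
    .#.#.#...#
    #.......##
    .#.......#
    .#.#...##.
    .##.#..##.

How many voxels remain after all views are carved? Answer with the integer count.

voxel count = 141

before carving: 1000 voxels (10×10×10)
carve view 1 (along y, XZ-mask fill 76/100): 760 voxels remain
carve view 2 (along x, YZ-mask fill 57/100): 429 voxels remain
carve view 3 (along z, XY-mask fill 34/100): 141 voxels remain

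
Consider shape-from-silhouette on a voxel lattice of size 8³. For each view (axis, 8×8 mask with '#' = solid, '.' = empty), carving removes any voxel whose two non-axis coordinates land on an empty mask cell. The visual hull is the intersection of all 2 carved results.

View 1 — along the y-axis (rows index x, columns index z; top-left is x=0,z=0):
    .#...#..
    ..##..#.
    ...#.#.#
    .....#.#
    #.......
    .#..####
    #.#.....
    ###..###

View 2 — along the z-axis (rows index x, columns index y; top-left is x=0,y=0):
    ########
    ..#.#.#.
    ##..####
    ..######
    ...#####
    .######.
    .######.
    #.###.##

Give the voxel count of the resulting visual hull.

initial block: 8^3 = 512
V1 y: intersect with XZ mask (24 set) -- 192 left
V2 z: intersect with XY mask (46 set) -- 138 left

voxel count = 138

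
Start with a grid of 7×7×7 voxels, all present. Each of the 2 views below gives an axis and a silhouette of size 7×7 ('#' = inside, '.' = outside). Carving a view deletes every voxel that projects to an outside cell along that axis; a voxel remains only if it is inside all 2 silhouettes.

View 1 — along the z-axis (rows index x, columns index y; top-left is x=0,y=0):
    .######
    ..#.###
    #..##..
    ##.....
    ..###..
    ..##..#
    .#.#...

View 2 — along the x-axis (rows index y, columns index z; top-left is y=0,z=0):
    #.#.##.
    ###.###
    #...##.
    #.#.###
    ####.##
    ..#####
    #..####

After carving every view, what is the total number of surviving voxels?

before carving: 343 voxels (7×7×7)
carve view 1 (along z, XY-mask fill 23/49): 161 voxels remain
carve view 2 (along x, YZ-mask fill 34/49): 112 voxels remain

112 voxels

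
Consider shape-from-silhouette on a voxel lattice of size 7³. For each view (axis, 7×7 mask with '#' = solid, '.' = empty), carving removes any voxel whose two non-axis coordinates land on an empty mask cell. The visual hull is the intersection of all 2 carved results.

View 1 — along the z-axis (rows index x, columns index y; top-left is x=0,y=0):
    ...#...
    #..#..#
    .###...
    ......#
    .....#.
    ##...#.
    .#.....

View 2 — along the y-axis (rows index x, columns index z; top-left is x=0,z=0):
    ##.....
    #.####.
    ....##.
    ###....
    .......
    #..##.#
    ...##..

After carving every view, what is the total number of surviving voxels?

start: 7×7×7 = 343 voxels
V1 z: intersect with XY mask (13 set) -- 91 left
V2 y: intersect with XZ mask (18 set) -- 40 left

voxel count = 40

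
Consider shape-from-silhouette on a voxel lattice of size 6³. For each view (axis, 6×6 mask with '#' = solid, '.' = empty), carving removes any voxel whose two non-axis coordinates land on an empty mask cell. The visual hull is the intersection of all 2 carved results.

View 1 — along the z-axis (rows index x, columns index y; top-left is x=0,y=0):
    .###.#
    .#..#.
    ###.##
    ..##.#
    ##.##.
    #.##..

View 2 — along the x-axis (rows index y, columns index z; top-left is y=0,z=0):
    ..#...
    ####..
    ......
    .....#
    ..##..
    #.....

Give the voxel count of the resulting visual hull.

remaining voxels: 32

initial block: 6^3 = 216
  1. axis=2 (XY plane), |mask|=21  ⇒  voxels=126
  2. axis=0 (YZ plane), |mask|=9  ⇒  voxels=32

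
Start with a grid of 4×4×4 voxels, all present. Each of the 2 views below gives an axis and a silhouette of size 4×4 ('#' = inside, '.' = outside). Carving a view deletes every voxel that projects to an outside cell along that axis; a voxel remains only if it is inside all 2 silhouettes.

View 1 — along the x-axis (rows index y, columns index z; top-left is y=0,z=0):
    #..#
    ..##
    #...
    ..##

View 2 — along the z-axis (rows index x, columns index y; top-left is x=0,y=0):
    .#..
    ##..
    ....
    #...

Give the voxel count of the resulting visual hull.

|visual hull| = 8

full grid |V| = 64
after view 1 [x-axis, 7 of 16 cells solid] → remaining = 28
after view 2 [z-axis, 4 of 16 cells solid] → remaining = 8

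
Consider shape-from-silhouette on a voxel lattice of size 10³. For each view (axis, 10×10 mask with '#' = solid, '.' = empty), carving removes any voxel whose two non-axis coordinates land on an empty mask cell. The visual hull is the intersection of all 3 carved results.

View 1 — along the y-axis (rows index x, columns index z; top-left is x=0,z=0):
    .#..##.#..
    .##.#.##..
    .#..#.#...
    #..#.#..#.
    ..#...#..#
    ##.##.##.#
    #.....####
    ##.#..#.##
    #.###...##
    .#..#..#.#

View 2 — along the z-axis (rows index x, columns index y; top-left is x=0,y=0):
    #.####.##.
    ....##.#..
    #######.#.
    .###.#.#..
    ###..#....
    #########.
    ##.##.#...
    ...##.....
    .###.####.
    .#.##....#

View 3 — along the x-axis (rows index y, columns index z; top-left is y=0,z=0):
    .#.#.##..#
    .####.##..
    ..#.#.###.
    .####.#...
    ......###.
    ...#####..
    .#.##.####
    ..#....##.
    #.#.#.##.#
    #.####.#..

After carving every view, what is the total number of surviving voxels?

before carving: 1000 voxels (10×10×10)
after view 1 [y-axis, 47 of 100 cells solid] → remaining = 470
after view 2 [z-axis, 54 of 100 cells solid] → remaining = 257
after view 3 [x-axis, 51 of 100 cells solid] → remaining = 131

remaining voxels: 131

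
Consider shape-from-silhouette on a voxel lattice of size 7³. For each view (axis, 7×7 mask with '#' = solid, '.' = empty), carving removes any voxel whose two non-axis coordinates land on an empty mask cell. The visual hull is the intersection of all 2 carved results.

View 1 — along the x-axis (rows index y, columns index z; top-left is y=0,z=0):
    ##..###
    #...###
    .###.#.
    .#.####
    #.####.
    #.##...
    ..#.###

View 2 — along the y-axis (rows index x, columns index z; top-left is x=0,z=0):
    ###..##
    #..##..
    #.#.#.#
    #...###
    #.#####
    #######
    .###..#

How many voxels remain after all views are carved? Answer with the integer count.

|visual hull| = 142

before carving: 343 voxels (7×7×7)
carve view 1 (along x, YZ-mask fill 30/49): 210 voxels remain
carve view 2 (along y, XZ-mask fill 33/49): 142 voxels remain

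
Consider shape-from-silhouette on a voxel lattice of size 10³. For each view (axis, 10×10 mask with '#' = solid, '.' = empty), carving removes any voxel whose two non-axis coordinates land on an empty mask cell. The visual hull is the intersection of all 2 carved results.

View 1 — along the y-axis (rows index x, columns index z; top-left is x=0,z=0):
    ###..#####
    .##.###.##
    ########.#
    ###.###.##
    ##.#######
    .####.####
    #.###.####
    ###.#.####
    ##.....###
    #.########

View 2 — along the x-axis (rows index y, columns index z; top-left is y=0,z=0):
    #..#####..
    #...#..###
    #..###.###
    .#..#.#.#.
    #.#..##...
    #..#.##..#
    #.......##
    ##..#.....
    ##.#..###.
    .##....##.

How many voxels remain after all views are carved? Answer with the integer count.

375 voxels

start: 10×10×10 = 1000 voxels
  1. axis=1 (XZ plane), |mask|=79  ⇒  voxels=790
  2. axis=0 (YZ plane), |mask|=47  ⇒  voxels=375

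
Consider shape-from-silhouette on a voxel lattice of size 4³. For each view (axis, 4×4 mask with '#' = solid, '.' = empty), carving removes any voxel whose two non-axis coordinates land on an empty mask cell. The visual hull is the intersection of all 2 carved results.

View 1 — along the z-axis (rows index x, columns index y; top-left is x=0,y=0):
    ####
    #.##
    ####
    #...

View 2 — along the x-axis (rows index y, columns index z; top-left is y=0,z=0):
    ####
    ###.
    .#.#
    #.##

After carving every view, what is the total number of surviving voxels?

remaining voxels: 37

full grid |V| = 64
step 1: project along z, AND mask (12/16) → |grid| = 48
step 2: project along x, AND mask (12/16) → |grid| = 37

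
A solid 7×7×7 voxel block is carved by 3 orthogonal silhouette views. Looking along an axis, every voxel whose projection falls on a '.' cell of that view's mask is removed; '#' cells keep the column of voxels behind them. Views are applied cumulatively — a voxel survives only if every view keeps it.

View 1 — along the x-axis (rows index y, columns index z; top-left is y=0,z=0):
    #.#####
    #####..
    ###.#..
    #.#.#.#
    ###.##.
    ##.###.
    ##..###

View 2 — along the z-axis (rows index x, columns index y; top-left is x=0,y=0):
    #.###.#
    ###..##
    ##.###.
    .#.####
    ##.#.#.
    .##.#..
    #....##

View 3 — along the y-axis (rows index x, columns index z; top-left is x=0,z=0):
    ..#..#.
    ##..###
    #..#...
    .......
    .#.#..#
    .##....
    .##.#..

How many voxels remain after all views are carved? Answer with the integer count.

voxel count = 53

start: 7×7×7 = 343 voxels
[1] x-view keeps 34 columns → grid now 238
[2] z-view keeps 30 columns → grid now 148
[3] y-view keeps 17 columns → grid now 53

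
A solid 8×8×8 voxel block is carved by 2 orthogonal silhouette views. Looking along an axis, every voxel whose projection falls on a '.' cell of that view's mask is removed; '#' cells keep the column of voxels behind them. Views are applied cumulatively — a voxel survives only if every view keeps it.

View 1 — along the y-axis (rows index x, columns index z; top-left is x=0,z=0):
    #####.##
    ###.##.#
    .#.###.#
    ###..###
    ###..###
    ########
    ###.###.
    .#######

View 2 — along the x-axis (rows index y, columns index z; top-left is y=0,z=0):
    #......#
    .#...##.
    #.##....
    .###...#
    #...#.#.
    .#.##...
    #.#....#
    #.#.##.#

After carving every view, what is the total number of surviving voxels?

voxel count = 166

full grid |V| = 512
step 1: project along y, AND mask (51/64) → |grid| = 408
step 2: project along x, AND mask (26/64) → |grid| = 166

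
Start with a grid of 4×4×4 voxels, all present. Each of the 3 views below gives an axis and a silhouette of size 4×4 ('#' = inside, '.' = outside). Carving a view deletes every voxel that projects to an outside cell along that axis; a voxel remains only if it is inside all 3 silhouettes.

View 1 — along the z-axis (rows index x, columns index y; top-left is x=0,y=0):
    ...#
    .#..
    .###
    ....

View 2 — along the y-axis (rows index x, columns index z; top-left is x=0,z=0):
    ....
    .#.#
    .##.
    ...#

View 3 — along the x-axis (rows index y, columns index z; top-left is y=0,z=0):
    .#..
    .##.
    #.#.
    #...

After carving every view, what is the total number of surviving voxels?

voxel count = 4

start: 4×4×4 = 64 voxels
step 1: project along z, AND mask (5/16) → |grid| = 20
step 2: project along y, AND mask (5/16) → |grid| = 8
step 3: project along x, AND mask (6/16) → |grid| = 4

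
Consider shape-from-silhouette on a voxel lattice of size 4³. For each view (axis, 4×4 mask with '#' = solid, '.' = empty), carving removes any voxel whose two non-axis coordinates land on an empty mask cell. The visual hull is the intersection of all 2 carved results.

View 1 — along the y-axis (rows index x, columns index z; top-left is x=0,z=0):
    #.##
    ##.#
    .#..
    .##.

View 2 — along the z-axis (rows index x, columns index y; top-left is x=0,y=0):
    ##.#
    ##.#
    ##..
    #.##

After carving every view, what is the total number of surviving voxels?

remaining voxels: 26

start: 4×4×4 = 64 voxels
after view 1 [y-axis, 9 of 16 cells solid] → remaining = 36
after view 2 [z-axis, 11 of 16 cells solid] → remaining = 26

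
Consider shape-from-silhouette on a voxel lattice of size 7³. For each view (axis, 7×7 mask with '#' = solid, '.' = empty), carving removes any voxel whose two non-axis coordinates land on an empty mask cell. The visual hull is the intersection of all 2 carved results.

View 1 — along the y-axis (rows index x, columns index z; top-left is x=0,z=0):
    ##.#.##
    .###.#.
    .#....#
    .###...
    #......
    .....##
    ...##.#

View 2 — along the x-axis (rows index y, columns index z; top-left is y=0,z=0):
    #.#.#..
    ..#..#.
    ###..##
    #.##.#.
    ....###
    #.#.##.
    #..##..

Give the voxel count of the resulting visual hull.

full grid |V| = 343
V1 y: intersect with XZ mask (20 set) -- 140 left
V2 x: intersect with YZ mask (24 set) -- 59 left

59 voxels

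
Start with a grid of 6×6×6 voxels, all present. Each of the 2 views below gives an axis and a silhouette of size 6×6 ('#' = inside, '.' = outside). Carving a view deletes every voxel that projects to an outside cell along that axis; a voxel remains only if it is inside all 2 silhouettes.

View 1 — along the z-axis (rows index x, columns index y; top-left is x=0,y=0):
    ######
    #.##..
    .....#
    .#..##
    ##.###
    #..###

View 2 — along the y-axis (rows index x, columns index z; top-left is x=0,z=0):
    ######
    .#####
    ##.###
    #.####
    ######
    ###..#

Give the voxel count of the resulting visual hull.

initial block: 6^3 = 216
  1. axis=2 (XY plane), |mask|=22  ⇒  voxels=132
  2. axis=1 (XZ plane), |mask|=31  ⇒  voxels=117

voxel count = 117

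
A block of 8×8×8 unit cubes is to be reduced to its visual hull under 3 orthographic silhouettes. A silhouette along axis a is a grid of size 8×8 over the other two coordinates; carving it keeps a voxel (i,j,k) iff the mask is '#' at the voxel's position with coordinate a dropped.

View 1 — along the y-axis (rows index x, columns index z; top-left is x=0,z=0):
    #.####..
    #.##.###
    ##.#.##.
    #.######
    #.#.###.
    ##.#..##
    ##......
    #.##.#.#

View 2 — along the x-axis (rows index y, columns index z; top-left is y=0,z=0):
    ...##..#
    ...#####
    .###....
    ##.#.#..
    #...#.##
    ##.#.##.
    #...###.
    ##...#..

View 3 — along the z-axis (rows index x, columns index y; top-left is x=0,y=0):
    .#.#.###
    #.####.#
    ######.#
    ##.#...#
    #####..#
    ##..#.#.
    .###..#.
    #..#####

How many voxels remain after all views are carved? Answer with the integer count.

start: 8×8×8 = 512 voxels
V1 y: intersect with XZ mask (40 set) -- 320 left
V2 x: intersect with YZ mask (31 set) -- 161 left
V3 z: intersect with XY mask (42 set) -- 103 left

|visual hull| = 103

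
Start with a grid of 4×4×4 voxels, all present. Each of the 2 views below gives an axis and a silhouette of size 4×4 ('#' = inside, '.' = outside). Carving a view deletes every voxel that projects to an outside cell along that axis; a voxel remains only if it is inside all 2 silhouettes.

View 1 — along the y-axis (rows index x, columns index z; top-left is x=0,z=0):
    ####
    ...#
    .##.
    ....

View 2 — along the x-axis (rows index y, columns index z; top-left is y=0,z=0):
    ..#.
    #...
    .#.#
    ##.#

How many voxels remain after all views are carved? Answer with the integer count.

|visual hull| = 12

before carving: 64 voxels (4×4×4)
  1. axis=1 (XZ plane), |mask|=7  ⇒  voxels=28
  2. axis=0 (YZ plane), |mask|=7  ⇒  voxels=12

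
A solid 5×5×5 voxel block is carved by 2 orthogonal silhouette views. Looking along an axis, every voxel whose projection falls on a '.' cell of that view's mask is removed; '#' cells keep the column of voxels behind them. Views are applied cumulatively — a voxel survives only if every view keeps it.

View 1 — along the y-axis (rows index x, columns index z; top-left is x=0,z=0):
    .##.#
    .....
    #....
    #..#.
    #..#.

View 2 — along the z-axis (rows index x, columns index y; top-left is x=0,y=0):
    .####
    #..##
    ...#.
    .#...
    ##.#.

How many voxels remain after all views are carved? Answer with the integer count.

initial block: 5^3 = 125
step 1: project along y, AND mask (8/25) → |grid| = 40
step 2: project along z, AND mask (12/25) → |grid| = 21

|visual hull| = 21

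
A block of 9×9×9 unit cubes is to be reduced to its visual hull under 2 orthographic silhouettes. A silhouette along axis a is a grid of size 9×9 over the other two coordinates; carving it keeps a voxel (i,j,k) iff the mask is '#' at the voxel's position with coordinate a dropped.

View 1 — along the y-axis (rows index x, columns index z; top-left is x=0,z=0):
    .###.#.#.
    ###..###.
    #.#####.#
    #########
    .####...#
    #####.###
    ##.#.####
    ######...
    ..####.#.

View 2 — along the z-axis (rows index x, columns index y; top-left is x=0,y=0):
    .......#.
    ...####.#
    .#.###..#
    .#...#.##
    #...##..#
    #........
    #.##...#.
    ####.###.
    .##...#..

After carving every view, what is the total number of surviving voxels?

voxel count = 219

before carving: 729 voxels (9×9×9)
[1] y-view keeps 58 columns → grid now 522
[2] z-view keeps 34 columns → grid now 219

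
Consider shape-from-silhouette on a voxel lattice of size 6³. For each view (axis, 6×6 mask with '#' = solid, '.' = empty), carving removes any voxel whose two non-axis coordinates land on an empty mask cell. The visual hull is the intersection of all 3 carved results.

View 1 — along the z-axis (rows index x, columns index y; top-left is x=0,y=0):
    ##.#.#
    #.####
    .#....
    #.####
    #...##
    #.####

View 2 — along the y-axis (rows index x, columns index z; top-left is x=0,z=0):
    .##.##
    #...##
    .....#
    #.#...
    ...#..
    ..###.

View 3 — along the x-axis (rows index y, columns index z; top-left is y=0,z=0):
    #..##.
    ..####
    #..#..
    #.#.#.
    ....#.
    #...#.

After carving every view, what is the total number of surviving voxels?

full grid |V| = 216
after view 1 [z-axis, 23 of 36 cells solid] → remaining = 138
after view 2 [y-axis, 14 of 36 cells solid] → remaining = 60
after view 3 [x-axis, 15 of 36 cells solid] → remaining = 29

voxel count = 29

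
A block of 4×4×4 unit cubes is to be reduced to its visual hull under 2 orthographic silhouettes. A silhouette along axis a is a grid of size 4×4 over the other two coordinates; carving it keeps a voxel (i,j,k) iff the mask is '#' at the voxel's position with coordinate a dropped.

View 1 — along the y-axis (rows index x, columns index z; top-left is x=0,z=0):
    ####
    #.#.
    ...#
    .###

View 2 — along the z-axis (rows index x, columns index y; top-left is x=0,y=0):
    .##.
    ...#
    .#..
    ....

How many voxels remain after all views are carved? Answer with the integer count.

start: 4×4×4 = 64 voxels
after view 1 [y-axis, 10 of 16 cells solid] → remaining = 40
after view 2 [z-axis, 4 of 16 cells solid] → remaining = 11

11 voxels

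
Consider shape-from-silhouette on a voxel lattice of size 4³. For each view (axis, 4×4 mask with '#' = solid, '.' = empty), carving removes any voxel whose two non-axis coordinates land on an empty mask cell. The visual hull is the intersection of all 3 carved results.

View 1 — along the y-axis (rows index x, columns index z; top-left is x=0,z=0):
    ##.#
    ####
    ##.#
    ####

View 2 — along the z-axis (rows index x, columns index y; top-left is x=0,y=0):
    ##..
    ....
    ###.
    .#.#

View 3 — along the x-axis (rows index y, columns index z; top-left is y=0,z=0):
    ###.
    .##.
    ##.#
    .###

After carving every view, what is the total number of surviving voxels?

before carving: 64 voxels (4×4×4)
V1 y: intersect with XZ mask (14 set) -- 56 left
V2 z: intersect with XY mask (7 set) -- 23 left
V3 x: intersect with YZ mask (11 set) -- 14 left

remaining voxels: 14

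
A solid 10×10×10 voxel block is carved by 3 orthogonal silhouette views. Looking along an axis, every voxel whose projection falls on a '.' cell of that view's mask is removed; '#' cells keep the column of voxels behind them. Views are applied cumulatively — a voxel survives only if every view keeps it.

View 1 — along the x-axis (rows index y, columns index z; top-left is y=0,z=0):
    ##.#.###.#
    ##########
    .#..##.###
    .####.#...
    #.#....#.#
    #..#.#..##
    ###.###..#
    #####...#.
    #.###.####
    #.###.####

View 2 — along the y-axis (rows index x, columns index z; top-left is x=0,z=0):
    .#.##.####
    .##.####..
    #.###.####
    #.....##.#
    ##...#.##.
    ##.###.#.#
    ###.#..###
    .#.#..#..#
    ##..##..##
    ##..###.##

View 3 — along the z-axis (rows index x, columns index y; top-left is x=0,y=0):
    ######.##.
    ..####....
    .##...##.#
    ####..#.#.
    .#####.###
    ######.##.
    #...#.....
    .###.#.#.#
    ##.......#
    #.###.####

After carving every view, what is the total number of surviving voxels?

before carving: 1000 voxels (10×10×10)
after view 1 [x-axis, 66 of 100 cells solid] → remaining = 660
after view 2 [y-axis, 61 of 100 cells solid] → remaining = 405
after view 3 [z-axis, 58 of 100 cells solid] → remaining = 229

229 voxels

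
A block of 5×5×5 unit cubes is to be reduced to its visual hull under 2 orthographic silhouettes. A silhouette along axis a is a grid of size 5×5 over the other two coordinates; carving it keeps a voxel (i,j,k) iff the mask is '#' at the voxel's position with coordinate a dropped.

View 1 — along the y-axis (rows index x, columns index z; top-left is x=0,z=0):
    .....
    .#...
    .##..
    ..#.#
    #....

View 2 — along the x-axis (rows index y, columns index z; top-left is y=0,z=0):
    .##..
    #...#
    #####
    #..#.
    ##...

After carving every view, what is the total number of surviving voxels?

before carving: 125 voxels (5×5×5)
after view 1 [y-axis, 6 of 25 cells solid] → remaining = 30
after view 2 [x-axis, 13 of 25 cells solid] → remaining = 16

16 voxels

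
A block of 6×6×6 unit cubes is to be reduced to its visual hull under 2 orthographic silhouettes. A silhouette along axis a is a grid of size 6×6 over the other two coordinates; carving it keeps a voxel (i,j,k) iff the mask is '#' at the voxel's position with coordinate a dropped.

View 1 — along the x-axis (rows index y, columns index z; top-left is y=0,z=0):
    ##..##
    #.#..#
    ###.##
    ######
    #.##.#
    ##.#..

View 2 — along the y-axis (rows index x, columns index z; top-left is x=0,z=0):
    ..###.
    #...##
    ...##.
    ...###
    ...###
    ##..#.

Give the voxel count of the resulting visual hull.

start: 6×6×6 = 216 voxels
carve view 1 (along x, YZ-mask fill 25/36): 150 voxels remain
carve view 2 (along y, XZ-mask fill 17/36): 65 voxels remain

|visual hull| = 65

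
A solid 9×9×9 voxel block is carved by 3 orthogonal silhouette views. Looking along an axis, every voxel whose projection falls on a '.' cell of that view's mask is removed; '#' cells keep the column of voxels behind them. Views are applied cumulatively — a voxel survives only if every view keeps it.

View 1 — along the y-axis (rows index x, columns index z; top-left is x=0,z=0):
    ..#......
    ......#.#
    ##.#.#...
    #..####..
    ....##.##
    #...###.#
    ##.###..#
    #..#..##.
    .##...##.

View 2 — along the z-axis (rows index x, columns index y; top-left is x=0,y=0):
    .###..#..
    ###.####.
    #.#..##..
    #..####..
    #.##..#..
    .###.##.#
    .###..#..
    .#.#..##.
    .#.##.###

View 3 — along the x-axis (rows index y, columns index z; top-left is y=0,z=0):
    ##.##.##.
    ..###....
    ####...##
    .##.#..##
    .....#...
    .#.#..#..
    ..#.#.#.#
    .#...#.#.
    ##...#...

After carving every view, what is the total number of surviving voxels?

|visual hull| = 71

initial block: 9^3 = 729
V1 y: intersect with XZ mask (35 set) -- 315 left
V2 z: intersect with XY mask (44 set) -- 169 left
V3 x: intersect with YZ mask (34 set) -- 71 left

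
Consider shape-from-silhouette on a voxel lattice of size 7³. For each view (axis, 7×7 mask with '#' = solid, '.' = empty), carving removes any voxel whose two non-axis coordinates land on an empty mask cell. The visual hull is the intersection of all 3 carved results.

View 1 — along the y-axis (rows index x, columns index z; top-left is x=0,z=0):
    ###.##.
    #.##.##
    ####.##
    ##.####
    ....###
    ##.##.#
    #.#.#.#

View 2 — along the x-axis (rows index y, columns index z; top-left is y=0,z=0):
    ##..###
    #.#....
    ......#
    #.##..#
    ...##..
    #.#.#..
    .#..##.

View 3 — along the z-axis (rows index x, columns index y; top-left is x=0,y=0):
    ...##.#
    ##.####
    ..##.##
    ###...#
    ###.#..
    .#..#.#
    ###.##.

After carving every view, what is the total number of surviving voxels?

full grid |V| = 343
carve view 1 (along y, XZ-mask fill 34/49): 238 voxels remain
carve view 2 (along x, YZ-mask fill 20/49): 100 voxels remain
carve view 3 (along z, XY-mask fill 29/49): 58 voxels remain

voxel count = 58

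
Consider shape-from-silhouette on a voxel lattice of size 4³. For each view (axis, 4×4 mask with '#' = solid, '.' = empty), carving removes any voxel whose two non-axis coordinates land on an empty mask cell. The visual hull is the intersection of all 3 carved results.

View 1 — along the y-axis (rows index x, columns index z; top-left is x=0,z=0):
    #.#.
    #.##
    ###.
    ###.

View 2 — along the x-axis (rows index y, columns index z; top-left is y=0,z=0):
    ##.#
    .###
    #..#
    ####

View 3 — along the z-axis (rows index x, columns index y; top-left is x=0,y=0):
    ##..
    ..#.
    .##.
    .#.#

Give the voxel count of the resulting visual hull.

before carving: 64 voxels (4×4×4)
carve view 1 (along y, XZ-mask fill 11/16): 44 voxels remain
carve view 2 (along x, YZ-mask fill 12/16): 30 voxels remain
carve view 3 (along z, XY-mask fill 7/16): 12 voxels remain

|visual hull| = 12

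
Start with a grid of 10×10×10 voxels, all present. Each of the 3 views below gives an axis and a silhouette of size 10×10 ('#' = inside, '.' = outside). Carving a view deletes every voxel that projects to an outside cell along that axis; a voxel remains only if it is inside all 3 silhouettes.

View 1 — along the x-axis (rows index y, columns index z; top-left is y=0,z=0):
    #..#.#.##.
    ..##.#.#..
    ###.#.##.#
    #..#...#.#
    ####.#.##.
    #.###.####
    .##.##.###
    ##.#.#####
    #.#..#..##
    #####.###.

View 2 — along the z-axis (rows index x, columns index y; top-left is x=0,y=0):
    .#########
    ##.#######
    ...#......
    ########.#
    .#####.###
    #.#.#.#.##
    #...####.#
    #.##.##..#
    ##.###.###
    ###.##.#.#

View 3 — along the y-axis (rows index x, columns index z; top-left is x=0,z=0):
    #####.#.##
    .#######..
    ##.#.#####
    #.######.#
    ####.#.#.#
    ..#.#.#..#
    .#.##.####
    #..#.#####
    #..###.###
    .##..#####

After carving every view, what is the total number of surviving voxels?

voxel count = 313

initial block: 10^3 = 1000
V1 x: intersect with YZ mask (63 set) -- 630 left
V2 z: intersect with XY mask (69 set) -- 444 left
V3 y: intersect with XZ mask (70 set) -- 313 left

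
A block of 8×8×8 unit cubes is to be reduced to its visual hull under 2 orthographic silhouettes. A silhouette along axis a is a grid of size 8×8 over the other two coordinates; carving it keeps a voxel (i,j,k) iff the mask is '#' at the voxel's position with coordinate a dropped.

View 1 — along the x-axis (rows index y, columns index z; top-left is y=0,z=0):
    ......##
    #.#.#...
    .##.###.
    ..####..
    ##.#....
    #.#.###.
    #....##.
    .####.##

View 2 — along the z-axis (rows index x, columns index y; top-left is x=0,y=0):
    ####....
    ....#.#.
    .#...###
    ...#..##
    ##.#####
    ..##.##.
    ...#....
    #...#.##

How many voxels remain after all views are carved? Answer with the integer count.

remaining voxels: 111

initial block: 8^3 = 512
carve view 1 (along x, YZ-mask fill 31/64): 248 voxels remain
carve view 2 (along z, XY-mask fill 29/64): 111 voxels remain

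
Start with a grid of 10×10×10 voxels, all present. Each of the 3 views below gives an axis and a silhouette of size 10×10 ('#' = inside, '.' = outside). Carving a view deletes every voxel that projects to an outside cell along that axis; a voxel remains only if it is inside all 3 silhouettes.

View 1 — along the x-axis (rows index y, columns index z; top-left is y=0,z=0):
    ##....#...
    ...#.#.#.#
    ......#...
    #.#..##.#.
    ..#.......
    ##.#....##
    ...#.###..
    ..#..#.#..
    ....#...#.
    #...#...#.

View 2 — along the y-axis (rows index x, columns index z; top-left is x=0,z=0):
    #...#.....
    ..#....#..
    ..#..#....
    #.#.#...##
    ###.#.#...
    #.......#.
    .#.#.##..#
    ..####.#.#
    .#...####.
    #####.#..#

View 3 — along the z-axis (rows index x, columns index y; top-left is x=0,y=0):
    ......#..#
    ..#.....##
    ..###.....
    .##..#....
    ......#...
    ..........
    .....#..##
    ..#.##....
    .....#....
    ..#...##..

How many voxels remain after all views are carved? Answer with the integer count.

before carving: 1000 voxels (10×10×10)
[1] x-view keeps 31 columns → grid now 310
[2] y-view keeps 41 columns → grid now 126
[3] z-view keeps 22 columns → grid now 22

22 voxels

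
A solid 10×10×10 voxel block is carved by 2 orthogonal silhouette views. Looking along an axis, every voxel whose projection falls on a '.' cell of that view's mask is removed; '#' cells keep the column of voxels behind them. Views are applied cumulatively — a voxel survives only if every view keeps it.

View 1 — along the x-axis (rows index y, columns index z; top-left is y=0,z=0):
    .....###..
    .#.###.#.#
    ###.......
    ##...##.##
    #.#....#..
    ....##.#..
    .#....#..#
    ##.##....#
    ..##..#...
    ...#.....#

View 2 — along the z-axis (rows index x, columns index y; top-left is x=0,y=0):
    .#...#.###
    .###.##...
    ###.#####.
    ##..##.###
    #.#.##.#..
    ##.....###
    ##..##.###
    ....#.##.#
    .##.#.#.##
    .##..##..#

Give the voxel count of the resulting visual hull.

remaining voxels: 205

start: 10×10×10 = 1000 voxels
step 1: project along x, AND mask (37/100) → |grid| = 370
step 2: project along z, AND mask (57/100) → |grid| = 205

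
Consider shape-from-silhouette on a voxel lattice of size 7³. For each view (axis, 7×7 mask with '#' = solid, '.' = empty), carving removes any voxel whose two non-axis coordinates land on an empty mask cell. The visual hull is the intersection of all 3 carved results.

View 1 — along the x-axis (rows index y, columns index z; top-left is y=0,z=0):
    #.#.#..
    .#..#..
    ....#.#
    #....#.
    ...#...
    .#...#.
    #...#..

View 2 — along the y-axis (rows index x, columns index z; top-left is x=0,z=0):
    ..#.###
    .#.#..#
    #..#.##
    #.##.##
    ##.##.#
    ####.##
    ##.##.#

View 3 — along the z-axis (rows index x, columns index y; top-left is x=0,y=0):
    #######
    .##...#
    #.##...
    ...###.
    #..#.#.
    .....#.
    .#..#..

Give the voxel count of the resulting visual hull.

remaining voxels: 27

full grid |V| = 343
V1 x: intersect with YZ mask (14 set) -- 98 left
V2 y: intersect with XZ mask (32 set) -- 59 left
V3 z: intersect with XY mask (22 set) -- 27 left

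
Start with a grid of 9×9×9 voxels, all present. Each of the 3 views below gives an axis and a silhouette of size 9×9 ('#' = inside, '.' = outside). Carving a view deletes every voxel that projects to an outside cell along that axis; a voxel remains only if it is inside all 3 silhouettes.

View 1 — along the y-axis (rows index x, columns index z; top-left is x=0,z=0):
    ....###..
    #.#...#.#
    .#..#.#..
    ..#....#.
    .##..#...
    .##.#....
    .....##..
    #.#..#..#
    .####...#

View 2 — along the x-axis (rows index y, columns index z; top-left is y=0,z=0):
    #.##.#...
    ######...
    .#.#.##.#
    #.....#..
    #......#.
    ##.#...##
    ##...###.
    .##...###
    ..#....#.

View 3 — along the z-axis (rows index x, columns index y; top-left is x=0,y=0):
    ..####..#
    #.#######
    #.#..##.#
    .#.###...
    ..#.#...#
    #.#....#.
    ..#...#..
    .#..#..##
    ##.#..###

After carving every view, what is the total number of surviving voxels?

|visual hull| = 55

before carving: 729 voxels (9×9×9)
V1 y: intersect with XZ mask (29 set) -- 261 left
V2 x: intersect with YZ mask (36 set) -- 110 left
V3 z: intersect with XY mask (40 set) -- 55 left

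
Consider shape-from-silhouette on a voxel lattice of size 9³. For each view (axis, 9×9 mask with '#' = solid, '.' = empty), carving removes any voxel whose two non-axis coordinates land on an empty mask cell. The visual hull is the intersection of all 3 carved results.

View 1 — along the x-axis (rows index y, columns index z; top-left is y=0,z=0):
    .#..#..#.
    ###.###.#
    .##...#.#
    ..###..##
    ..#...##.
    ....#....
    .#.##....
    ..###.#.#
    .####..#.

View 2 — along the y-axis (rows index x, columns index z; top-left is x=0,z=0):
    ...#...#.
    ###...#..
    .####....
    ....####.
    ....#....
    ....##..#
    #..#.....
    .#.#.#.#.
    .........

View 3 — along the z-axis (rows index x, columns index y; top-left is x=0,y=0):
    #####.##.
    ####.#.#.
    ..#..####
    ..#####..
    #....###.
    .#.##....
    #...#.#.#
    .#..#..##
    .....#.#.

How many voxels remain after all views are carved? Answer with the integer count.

55 voxels

start: 9×9×9 = 729 voxels
[1] x-view keeps 36 columns → grid now 324
[2] y-view keeps 24 columns → grid now 100
[3] z-view keeps 40 columns → grid now 55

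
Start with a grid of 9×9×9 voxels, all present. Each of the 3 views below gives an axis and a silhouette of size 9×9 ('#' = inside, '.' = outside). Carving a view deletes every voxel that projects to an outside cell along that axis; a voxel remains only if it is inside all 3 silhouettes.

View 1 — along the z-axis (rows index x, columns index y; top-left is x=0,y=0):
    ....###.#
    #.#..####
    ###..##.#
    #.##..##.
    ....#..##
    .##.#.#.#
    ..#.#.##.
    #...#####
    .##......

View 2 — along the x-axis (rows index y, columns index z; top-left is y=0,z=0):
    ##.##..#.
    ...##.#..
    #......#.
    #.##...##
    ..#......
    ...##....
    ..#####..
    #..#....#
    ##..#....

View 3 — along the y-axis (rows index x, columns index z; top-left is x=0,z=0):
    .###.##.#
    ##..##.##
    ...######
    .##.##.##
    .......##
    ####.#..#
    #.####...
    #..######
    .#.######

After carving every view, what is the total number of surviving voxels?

initial block: 9^3 = 729
[1] z-view keeps 41 columns → grid now 369
[2] x-view keeps 29 columns → grid now 127
[3] y-view keeps 51 columns → grid now 82

|visual hull| = 82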